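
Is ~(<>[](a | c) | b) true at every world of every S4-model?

Not valid

Tableau for the negation <>[](a | c) | b:
1. <>[](a | c) | b, w0
2. b, w0   [|-rule on 1 (branches; this branch)]
Accessibility: w0Rw0
The negation has an open branch (countermodel exists).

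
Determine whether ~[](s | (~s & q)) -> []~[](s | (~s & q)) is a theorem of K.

Not valid

Tableau for the negation ~(~[](s | (~s & q)) -> []~[](s | (~s & q))):
1. ~(~[](s | (~s & q)) -> []~[](s | (~s & q))), 0
2. ~[](s | (~s & q)), 0   [~->-rule on 1]
3. ~[]~[](s | (~s & q)), 0   [~->-rule on 1]
4. ~(s | (~s & q)), 1   [~[]-rule on 2: fresh world 1, 0R1]
5. ~s, 1   [~|-rule on 4]
6. ~(~s & q), 1   [~|-rule on 4]
7. ~q, 1   [~&-rule on 6 (branches; this branch)]
8. [](s | (~s & q)), 2   [~[]-rule on 3: fresh world 2, 0R2]
Accessibility: 0R1, 0R2
The negation has an open branch (countermodel exists).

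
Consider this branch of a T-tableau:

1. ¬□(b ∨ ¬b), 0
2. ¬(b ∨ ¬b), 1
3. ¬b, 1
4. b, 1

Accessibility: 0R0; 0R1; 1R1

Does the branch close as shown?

Both b and ¬b appear at 1.

Closed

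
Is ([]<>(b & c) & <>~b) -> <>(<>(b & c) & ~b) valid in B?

Tableau for the negation ~(([]<>(b & c) & <>~b) -> <>(<>(b & c) & ~b)):
1. ~(([]<>(b & c) & <>~b) -> <>(<>(b & c) & ~b)), u
2. []<>(b & c) & <>~b, u   [~->-rule on 1]
3. ~<>(<>(b & c) & ~b), u   [~->-rule on 1]
4. []<>(b & c), u   [&-rule on 2]
5. <>~b, u   [&-rule on 2]
6. ~(<>(b & c) & ~b), u   [~<>-rule on 3 via uRu]
7. <>(b & c), u   [[]-rule on 4 via uRu]
8. b, u   [~&-rule on 6 (branches; this branch)]
9. ~b, v   [<>-rule on 5: fresh world v, uRv]
10. ~(<>(b & c) & ~b), v   [~<>-rule on 3 via uRv]
11. <>(b & c), v   [[]-rule on 4 via uRv]
12. ~<>(b & c), v   [~&-rule on 10 (branches; this branch)]
13. ~(b & c), u   [~<>-rule on 12 via vRu]
14. ~(b & c), v   [~<>-rule on 12 via vRv]
15. ~c, u   [~&-rule on 13 (branches; this branch)]
16. ~c, v   [~&-rule on 14 (branches; this branch)]
17. b & c, w   [<>-rule on 7: fresh world w, uRw]
18. b, w   [&-rule on 17]
19. c, w   [&-rule on 17]
20. ~(<>(b & c) & ~b), w   [~<>-rule on 3 via uRw]
21. <>(b & c), w   [[]-rule on 4 via uRw]
22. b & c, x   [<>-rule on 11: fresh world x, vRx]
23. b, x   [&-rule on 22]
24. c, x   [&-rule on 22]
25. ~(b & c), x   [~<>-rule on 12 via vRx]
26. ~c, x   [~&-rule on 25 (branches; this branch)]
Accessibility: uRu, uRv, uRw, vRu, vRv, vRx, wRu, wRw, xRv, xRx
Branch closes: c and ~c both at x.
Every branch of the negation's tableau closes; the branch above is one of them.

Valid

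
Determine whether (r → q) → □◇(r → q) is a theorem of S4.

Tableau for the negation ¬((r → q) → □◇(r → q)):
1. ¬((r → q) → □◇(r → q)), w0
2. r → q, w0
3. ¬□◇(r → q), w0
4. q, w0
5. ¬◇(r → q), w1
6. ¬(r → q), w1
7. r, w1
8. ¬q, w1
Accessibility: w0Rw0, w0Rw1, w1Rw1
The negation has an open branch (countermodel exists).

Invalid (countermodel exists)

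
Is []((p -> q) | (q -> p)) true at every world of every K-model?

Tableau for the negation ~[]((p -> q) | (q -> p)):
1. ~[]((p -> q) | (q -> p)), u
2. ~((p -> q) | (q -> p)), v
3. ~(p -> q), v
4. ~(q -> p), v
5. p, v
6. ~q, v
7. q, v
8. ~p, v
Accessibility: uRv
Branch closes: q and ~q both at v.
All branches of the negation close; one closing branch shown above.

Valid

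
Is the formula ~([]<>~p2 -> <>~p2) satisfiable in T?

Unsatisfiable

1. ~([]<>~p2 -> <>~p2), 0
2. []<>~p2, 0
3. ~<>~p2, 0
4. <>~p2, 0
5. p2, 0
6. ~p2, 1
7. <>~p2, 1
8. p2, 1
Accessibility: 0R0, 0R1, 1R1
Branch closes: p2 and ~p2 both at 1.
All branches of the tableau close; one closing branch shown above.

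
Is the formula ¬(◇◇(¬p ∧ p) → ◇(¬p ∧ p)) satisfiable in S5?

1. ¬(◇◇(¬p ∧ p) → ◇(¬p ∧ p)), u
2. ◇◇(¬p ∧ p), u   [¬→-rule on 1]
3. ¬◇(¬p ∧ p), u   [¬→-rule on 1]
4. ¬(¬p ∧ p), u   [¬◇-rule on 3 via uRu]
5. ¬p, u   [¬∧-rule on 4 (branches; this branch)]
6. ◇(¬p ∧ p), v   [◇-rule on 2: fresh world v, uRv]
7. ¬(¬p ∧ p), v   [¬◇-rule on 3 via uRv]
8. ¬p, v   [¬∧-rule on 7 (branches; this branch)]
9. ¬p ∧ p, w   [◇-rule on 6: fresh world w, vRw]
10. ¬p, w   [∧-rule on 9]
11. p, w   [∧-rule on 9]
Accessibility: uRu, uRv, uRw, vRu, vRv, vRw, wRu, wRv, wRw
Branch closes: p and ¬p both at w.
Every branch closes; the branch above is one of them.

No, unsatisfiable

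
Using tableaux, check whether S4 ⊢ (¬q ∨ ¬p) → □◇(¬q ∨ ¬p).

No, not valid

Tableau for the negation ¬((¬q ∨ ¬p) → □◇(¬q ∨ ¬p)):
1. ¬((¬q ∨ ¬p) → □◇(¬q ∨ ¬p)), u
2. ¬q ∨ ¬p, u
3. ¬□◇(¬q ∨ ¬p), u
4. ¬p, u
5. ¬◇(¬q ∨ ¬p), v
6. ¬(¬q ∨ ¬p), v
7. q, v
8. p, v
Accessibility: uRu, uRv, vRv
The negation has an open branch (countermodel exists).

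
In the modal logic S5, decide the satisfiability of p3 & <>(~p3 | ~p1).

Satisfiable

1. p3 & <>(~p3 | ~p1), 0
2. p3, 0
3. <>(~p3 | ~p1), 0
4. ~p3 | ~p1, 1
5. ~p1, 1
Accessibility: 0R0, 0R1, 1R0, 1R1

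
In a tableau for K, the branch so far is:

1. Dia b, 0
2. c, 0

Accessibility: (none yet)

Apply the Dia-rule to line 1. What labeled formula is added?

a fresh world 1 with 0R1, and b at 1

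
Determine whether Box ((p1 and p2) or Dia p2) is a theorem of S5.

No, not valid

Tableau for the negation not Box ((p1 and p2) or Dia p2):
1. not Box ((p1 and p2) or Dia p2), 0
2. not ((p1 and p2) or Dia p2), 1   [neg-Box-rule on 1: fresh world 1, 0R1]
3. not (p1 and p2), 1   [neg-or-rule on 2]
4. not Dia p2, 1   [neg-or-rule on 2]
5. not p2, 0   [neg-Dia-rule on 4 via 1R0]
6. not p2, 1   [neg-Dia-rule on 4 via 1R1]
Accessibility: 0R0, 0R1, 1R0, 1R1
The negation has an open branch (countermodel exists).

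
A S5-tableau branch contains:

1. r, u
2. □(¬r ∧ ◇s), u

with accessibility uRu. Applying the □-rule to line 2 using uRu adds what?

¬r ∧ ◇s, u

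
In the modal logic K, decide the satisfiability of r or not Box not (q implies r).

Yes, satisfiable

1. r or not Box not (q implies r), u
2. not Box not (q implies r), u   [or-rule on 1 (branches; this branch)]
3. q implies r, v   [neg-Box-rule on 2: fresh world v, uRv]
4. r, v   [implies-rule on 3 (branches; this branch)]
Accessibility: uRv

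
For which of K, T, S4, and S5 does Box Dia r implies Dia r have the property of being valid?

K-tableau for the negation not (Box Dia r implies Dia r):
1. not (Box Dia r implies Dia r), u
2. Box Dia r, u
3. not Dia r, u
Complete open branch: countermodel on a K-frame, so not valid in K.
T-tableau for the negation not (Box Dia r implies Dia r):
1. not (Box Dia r implies Dia r), u
2. Box Dia r, u
3. not Dia r, u
4. Dia r, u
5. not r, u
6. r, v
7. Dia r, v
8. not r, v
Accessibility: uRu, uRv, vRv
Branch closes: r and not r both at v.
Every branch closes (one shown): valid in T, hence also in S4, S5 (every theorem of T is a theorem of S4 and S5).

T, S4, S5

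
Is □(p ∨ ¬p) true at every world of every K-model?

Tableau for the negation ¬□(p ∨ ¬p):
1. ¬□(p ∨ ¬p), u
2. ¬(p ∨ ¬p), v
3. ¬p, v
4. p, v
Accessibility: uRv
Branch closes: p and ¬p both at v.
Every branch of the negation's tableau closes; the branch above is one of them.

Valid in K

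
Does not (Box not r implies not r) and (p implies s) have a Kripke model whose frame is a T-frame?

No, unsatisfiable

1. not (Box not r implies not r) and (p implies s), 0
2. not (Box not r implies not r), 0
3. p implies s, 0
4. Box not r, 0
5. r, 0
6. not r, 0
Accessibility: 0R0
Branch closes: r and not r both at 0.
(One branch shown.) All branches close.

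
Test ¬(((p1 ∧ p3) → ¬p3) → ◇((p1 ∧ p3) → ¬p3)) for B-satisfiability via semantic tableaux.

1. ¬(((p1 ∧ p3) → ¬p3) → ◇((p1 ∧ p3) → ¬p3)), u
2. (p1 ∧ p3) → ¬p3, u
3. ¬◇((p1 ∧ p3) → ¬p3), u
4. ¬((p1 ∧ p3) → ¬p3), u
5. p1 ∧ p3, u
6. p3, u
7. p1, u
8. ¬(p1 ∧ p3), u
9. ¬p3, u
Accessibility: uRu
Branch closes: p3 and ¬p3 both at u.
(One branch shown.) All branches close.

Unsatisfiable (every branch closes)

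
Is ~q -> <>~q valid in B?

Tableau for the negation ~(~q -> <>~q):
1. ~(~q -> <>~q), 0
2. ~q, 0
3. ~<>~q, 0
4. q, 0
Accessibility: 0R0
Branch closes: q and ~q both at 0.
Every branch of the negation's tableau closes; the branch above is one of them.

Valid in B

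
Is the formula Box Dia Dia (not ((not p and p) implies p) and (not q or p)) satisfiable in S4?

Unsatisfiable (every branch closes)

1. Box Dia Dia (not ((not p and p) implies p) and (not q or p)), u
2. Dia Dia (not ((not p and p) implies p) and (not q or p)), u
3. Dia (not ((not p and p) implies p) and (not q or p)), v
4. Dia Dia (not ((not p and p) implies p) and (not q or p)), v
5. not ((not p and p) implies p) and (not q or p), w
6. not ((not p and p) implies p), w
7. not q or p, w
8. not p and p, w
9. not p, w
10. p, w
Accessibility: uRu, uRv, uRw, vRv, vRw, wRw
Branch closes: p and not p both at w.
All branches of the tableau close; one closing branch shown above.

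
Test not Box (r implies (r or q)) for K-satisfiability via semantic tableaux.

Unsatisfiable (every branch closes)

1. not Box (r implies (r or q)), w0
2. not (r implies (r or q)), w1
3. r, w1
4. not (r or q), w1
5. not r, w1
6. not q, w1
Accessibility: w0Rw1
Branch closes: r and not r both at w1.
All branches of the tableau close; one closing branch shown above.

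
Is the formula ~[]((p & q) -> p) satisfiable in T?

Unsatisfiable (every branch closes)

1. ~[]((p & q) -> p), u
2. ~((p & q) -> p), v
3. p & q, v
4. ~p, v
5. p, v
6. q, v
Accessibility: uRu, uRv, vRv
Branch closes: p and ~p both at v.
(One branch shown.) All branches close.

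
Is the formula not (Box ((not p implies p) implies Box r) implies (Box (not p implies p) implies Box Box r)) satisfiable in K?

1. not (Box ((not p implies p) implies Box r) implies (Box (not p implies p) implies Box Box r)), 0
2. Box ((not p implies p) implies Box r), 0
3. not (Box (not p implies p) implies Box Box r), 0
4. Box (not p implies p), 0
5. not Box Box r, 0
6. not Box r, 1
7. (not p implies p) implies Box r, 1
8. not p implies p, 1
9. Box r, 1
10. p, 1
11. not r, 2
12. r, 2
Accessibility: 0R1, 1R2
Branch closes: r and not r both at 2.
(One branch shown.) All branches close.

Unsatisfiable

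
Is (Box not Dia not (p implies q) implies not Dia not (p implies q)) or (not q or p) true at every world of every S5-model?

Yes, valid

Tableau for the negation not ((Box not Dia not (p implies q) implies not Dia not (p implies q)) or (not q or p)):
1. not ((Box not Dia not (p implies q) implies not Dia not (p implies q)) or (not q or p)), 0
2. not (Box not Dia not (p implies q) implies not Dia not (p implies q)), 0   [neg-or-rule on 1]
3. not (not q or p), 0   [neg-or-rule on 1]
4. Box not Dia not (p implies q), 0   [neg-implies-rule on 2]
5. Dia not (p implies q), 0   [neg-implies-rule on 2]
6. q, 0   [neg-or-rule on 3]
7. not p, 0   [neg-or-rule on 3]
8. not Dia not (p implies q), 0   [Box-rule on 4 via 0R0]
9. p implies q, 0   [neg-Dia-rule on 8 via 0R0]
10. not (p implies q), 1   [Dia-rule on 5: fresh world 1, 0R1]
11. p, 1   [neg-implies-rule on 10]
12. not q, 1   [neg-implies-rule on 10]
13. not Dia not (p implies q), 1   [Box-rule on 4 via 0R1]
14. p implies q, 1   [neg-Dia-rule on 8 via 0R1]
15. q, 1   [implies-rule on 14 (branches; this branch)]
Accessibility: 0R0, 0R1, 1R0, 1R1
Branch closes: q and not q both at 1.
All branches of the negation close; one closing branch shown above.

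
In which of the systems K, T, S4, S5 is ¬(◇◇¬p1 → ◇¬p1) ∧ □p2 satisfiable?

T-tableau for the formula:
1. ¬(◇◇¬p1 → ◇¬p1) ∧ □p2, u
2. ¬(◇◇¬p1 → ◇¬p1), u
3. □p2, u
4. ◇◇¬p1, u
5. ¬◇¬p1, u
6. p2, u
7. p1, u
8. ◇¬p1, v
9. p2, v
10. p1, v
11. ¬p1, w
Accessibility: uRu, uRv, vRv, vRw, wRw
Complete open branch: satisfiable in T, hence also in K (this T-model is also a K-model).
S4-tableau for the formula:
1. ¬(◇◇¬p1 → ◇¬p1) ∧ □p2, u
2. ¬(◇◇¬p1 → ◇¬p1), u
3. □p2, u
4. ◇◇¬p1, u
5. ¬◇¬p1, u
6. p2, u
7. p1, u
8. ◇¬p1, v
9. p2, v
10. p1, v
11. ¬p1, w
12. p2, w
13. p1, w
Accessibility: uRu, uRv, uRw, vRv, vRw, wRw
Branch closes: p1 and ¬p1 both at w.
Every branch closes (one shown): unsatisfiable in S4, hence also in S5 (every S5-frame is an S4-frame).

K, T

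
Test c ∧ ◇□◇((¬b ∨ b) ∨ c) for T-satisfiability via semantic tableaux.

1. c ∧ ◇□◇((¬b ∨ b) ∨ c), u
2. c, u   [∧-rule on 1]
3. ◇□◇((¬b ∨ b) ∨ c), u   [∧-rule on 1]
4. □◇((¬b ∨ b) ∨ c), v   [◇-rule on 3: fresh world v, uRv]
5. ◇((¬b ∨ b) ∨ c), v   [□-rule on 4 via vRv]
6. (¬b ∨ b) ∨ c, w   [◇-rule on 5: fresh world w, vRw]
7. ◇((¬b ∨ b) ∨ c), w   [□-rule on 4 via vRw]
8. c, w   [∨-rule on 6 (branches; this branch)]
9. (¬b ∨ b) ∨ c, x   [◇-rule on 7: fresh world x, wRx]
10. c, x   [∨-rule on 9 (branches; this branch)]
Accessibility: uRu, uRv, vRv, vRw, wRw, wRx, xRx

Yes, satisfiable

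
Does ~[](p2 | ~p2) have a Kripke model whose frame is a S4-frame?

Unsatisfiable

1. ~[](p2 | ~p2), w0
2. ~(p2 | ~p2), w1
3. ~p2, w1
4. p2, w1
Accessibility: w0Rw0, w0Rw1, w1Rw1
Branch closes: p2 and ~p2 both at w1.
(One branch shown.) All branches close.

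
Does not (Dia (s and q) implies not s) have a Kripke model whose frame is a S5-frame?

Yes, satisfiable

1. not (Dia (s and q) implies not s), w0
2. Dia (s and q), w0
3. s, w0
4. s and q, w1
5. s, w1
6. q, w1
Accessibility: w0Rw0, w0Rw1, w1Rw0, w1Rw1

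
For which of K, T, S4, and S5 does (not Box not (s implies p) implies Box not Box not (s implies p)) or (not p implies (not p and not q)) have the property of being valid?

S4-tableau for the negation not ((not Box not (s implies p) implies Box not Box not (s implies p)) or (not p implies (not p and not q))):
1. not ((not Box not (s implies p) implies Box not Box not (s implies p)) or (not p implies (not p and not q))), 0
2. not (not Box not (s implies p) implies Box not Box not (s implies p)), 0
3. not (not p implies (not p and not q)), 0
4. not Box not (s implies p), 0
5. not Box not Box not (s implies p), 0
6. not p, 0
7. not (not p and not q), 0
8. q, 0
9. s implies p, 1
10. p, 1
11. Box not (s implies p), 2
12. not (s implies p), 2
13. s, 2
14. not p, 2
Accessibility: 0R0, 0R1, 0R2, 1R1, 2R2
Complete open branch: countermodel on an S4-frame, so not valid in S4, nor in K, T (the same frame is also a K-frame and a T-frame).
S5-tableau for the negation not ((not Box not (s implies p) implies Box not Box not (s implies p)) or (not p implies (not p and not q))):
1. not ((not Box not (s implies p) implies Box not Box not (s implies p)) or (not p implies (not p and not q))), 0
2. not (not Box not (s implies p) implies Box not Box not (s implies p)), 0
3. not (not p implies (not p and not q)), 0
4. not Box not (s implies p), 0
5. not Box not Box not (s implies p), 0
6. not p, 0
7. not (not p and not q), 0
8. q, 0
9. s implies p, 1
10. p, 1
11. Box not (s implies p), 2
12. not (s implies p), 0
13. s, 0
14. not (s implies p), 1
15. s, 1
16. not p, 1
Accessibility: 0R0, 0R1, 0R2, 1R0, 1R1, 1R2, 2R0, 2R1, 2R2
Branch closes: p and not p both at 1.
Every branch closes (one shown): valid in S5.

S5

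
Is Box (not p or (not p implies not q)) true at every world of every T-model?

Yes, valid

Tableau for the negation not Box (not p or (not p implies not q)):
1. not Box (not p or (not p implies not q)), w0
2. not (not p or (not p implies not q)), w1
3. p, w1
4. not (not p implies not q), w1
5. not p, w1
6. q, w1
Accessibility: w0Rw0, w0Rw1, w1Rw1
Branch closes: p and not p both at w1.
Every branch of the negation's tableau closes; the branch above is one of them.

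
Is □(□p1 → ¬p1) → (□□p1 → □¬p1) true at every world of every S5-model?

Valid in S5

Tableau for the negation ¬(□(□p1 → ¬p1) → (□□p1 → □¬p1)):
1. ¬(□(□p1 → ¬p1) → (□□p1 → □¬p1)), w0
2. □(□p1 → ¬p1), w0   [¬→-rule on 1]
3. ¬(□□p1 → □¬p1), w0   [¬→-rule on 1]
4. □□p1, w0   [¬→-rule on 3]
5. ¬□¬p1, w0   [¬→-rule on 3]
6. □p1 → ¬p1, w0   [□-rule on 2 via w0Rw0]
7. □p1, w0   [□-rule on 4 via w0Rw0]
8. p1, w0   [□-rule on 7 via w0Rw0]
9. ¬□p1, w0   [→-rule on 6 (branches; this branch)]
10. p1, w1   [¬□-rule on 5: fresh world w1, w0Rw1]
11. □p1 → ¬p1, w1   [□-rule on 2 via w0Rw1]
12. □p1, w1   [□-rule on 4 via w0Rw1]
13. ¬□p1, w1   [→-rule on 11 (branches; this branch)]
14. ¬p1, w2   [¬□-rule on 9: fresh world w2, w0Rw2]
15. □p1 → ¬p1, w2   [□-rule on 2 via w0Rw2]
16. □p1, w2   [□-rule on 4 via w0Rw2]
17. p1, w2   [□-rule on 7 via w0Rw2]
Accessibility: w0Rw0, w0Rw1, w0Rw2, w1Rw0, w1Rw1, w1Rw2, w2Rw0, w2Rw1, w2Rw2
Branch closes: p1 and ¬p1 both at w2.
Every branch of the negation's tableau closes; the branch above is one of them.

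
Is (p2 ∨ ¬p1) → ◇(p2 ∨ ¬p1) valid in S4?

Tableau for the negation ¬((p2 ∨ ¬p1) → ◇(p2 ∨ ¬p1)):
1. ¬((p2 ∨ ¬p1) → ◇(p2 ∨ ¬p1)), 0
2. p2 ∨ ¬p1, 0
3. ¬◇(p2 ∨ ¬p1), 0
4. ¬(p2 ∨ ¬p1), 0
5. ¬p2, 0
6. p1, 0
7. ¬p1, 0
Accessibility: 0R0
Branch closes: p1 and ¬p1 both at 0.
Every branch of the negation's tableau closes; the branch above is one of them.

Valid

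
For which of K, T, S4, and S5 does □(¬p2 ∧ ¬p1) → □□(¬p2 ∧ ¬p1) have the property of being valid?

S4, S5

S4-tableau for the negation ¬(□(¬p2 ∧ ¬p1) → □□(¬p2 ∧ ¬p1)):
1. ¬(□(¬p2 ∧ ¬p1) → □□(¬p2 ∧ ¬p1)), 0
2. □(¬p2 ∧ ¬p1), 0
3. ¬□□(¬p2 ∧ ¬p1), 0
4. ¬p2 ∧ ¬p1, 0
5. ¬p2, 0
6. ¬p1, 0
7. ¬□(¬p2 ∧ ¬p1), 1
8. ¬p2 ∧ ¬p1, 1
9. ¬p2, 1
10. ¬p1, 1
11. ¬(¬p2 ∧ ¬p1), 2
12. ¬p2 ∧ ¬p1, 2
13. ¬p2, 2
14. ¬p1, 2
15. p1, 2
Accessibility: 0R0, 0R1, 0R2, 1R1, 1R2, 2R2
Branch closes: p1 and ¬p1 both at 2.
Every branch closes (one shown): valid in S4, hence also in S5 (every theorem of S4 is a theorem of S5).
T-tableau for the negation ¬(□(¬p2 ∧ ¬p1) → □□(¬p2 ∧ ¬p1)):
1. ¬(□(¬p2 ∧ ¬p1) → □□(¬p2 ∧ ¬p1)), 0
2. □(¬p2 ∧ ¬p1), 0
3. ¬□□(¬p2 ∧ ¬p1), 0
4. ¬p2 ∧ ¬p1, 0
5. ¬p2, 0
6. ¬p1, 0
7. ¬□(¬p2 ∧ ¬p1), 1
8. ¬p2 ∧ ¬p1, 1
9. ¬p2, 1
10. ¬p1, 1
11. ¬(¬p2 ∧ ¬p1), 2
12. p1, 2
Accessibility: 0R0, 0R1, 1R1, 1R2, 2R2
Complete open branch: countermodel on a T-frame, so not valid in T, nor in K (the same frame is also a K-frame).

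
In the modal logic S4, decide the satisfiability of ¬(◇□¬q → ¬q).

1. ¬(◇□¬q → ¬q), 0
2. ◇□¬q, 0
3. q, 0
4. □¬q, 1
5. ¬q, 1
Accessibility: 0R0, 0R1, 1R1

Satisfiable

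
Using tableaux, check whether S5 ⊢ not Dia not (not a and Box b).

No, not valid

Tableau for the negation Dia not (not a and Box b):
1. Dia not (not a and Box b), u
2. not (not a and Box b), v   [Dia-rule on 1: fresh world v, uRv]
3. not Box b, v   [neg-and-rule on 2 (branches; this branch)]
4. not b, w   [neg-Box-rule on 3: fresh world w, vRw]
Accessibility: uRu, uRv, uRw, vRu, vRv, vRw, wRu, wRv, wRw
The negation has an open branch (countermodel exists).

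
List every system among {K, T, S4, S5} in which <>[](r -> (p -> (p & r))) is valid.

T, S4, S5

T-tableau for the negation ~<>[](r -> (p -> (p & r))):
1. ~<>[](r -> (p -> (p & r))), 0
2. ~[](r -> (p -> (p & r))), 0
3. ~(r -> (p -> (p & r))), 1
4. r, 1
5. ~(p -> (p & r)), 1
6. p, 1
7. ~(p & r), 1
8. ~[](r -> (p -> (p & r))), 1
9. ~r, 1
Accessibility: 0R0, 0R1, 1R1
Branch closes: r and ~r both at 1.
Every branch closes (one shown): valid in T, hence also in S4, S5 (every theorem of T is a theorem of S4 and S5).
K-tableau for the negation ~<>[](r -> (p -> (p & r))):
1. ~<>[](r -> (p -> (p & r))), 0
Complete open branch: countermodel on a K-frame, so not valid in K.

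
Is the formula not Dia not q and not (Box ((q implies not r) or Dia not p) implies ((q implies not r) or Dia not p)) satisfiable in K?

1. not Dia not q and not (Box ((q implies not r) or Dia not p) implies ((q implies not r) or Dia not p)), w0
2. not Dia not q, w0   [and-rule on 1]
3. not (Box ((q implies not r) or Dia not p) implies ((q implies not r) or Dia not p)), w0   [and-rule on 1]
4. Box ((q implies not r) or Dia not p), w0   [neg-implies-rule on 3]
5. not ((q implies not r) or Dia not p), w0   [neg-implies-rule on 3]
6. not (q implies not r), w0   [neg-or-rule on 5]
7. not Dia not p, w0   [neg-or-rule on 5]
8. q, w0   [neg-implies-rule on 6]
9. r, w0   [neg-implies-rule on 6]

Satisfiable (open branch found)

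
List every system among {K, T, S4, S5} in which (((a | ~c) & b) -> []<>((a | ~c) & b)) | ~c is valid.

S4-tableau for the negation ~((((a | ~c) & b) -> []<>((a | ~c) & b)) | ~c):
1. ~((((a | ~c) & b) -> []<>((a | ~c) & b)) | ~c), u
2. ~(((a | ~c) & b) -> []<>((a | ~c) & b)), u
3. c, u
4. (a | ~c) & b, u
5. ~[]<>((a | ~c) & b), u
6. a | ~c, u
7. b, u
8. a, u
9. ~<>((a | ~c) & b), v
10. ~((a | ~c) & b), v
11. ~b, v
Accessibility: uRu, uRv, vRv
Complete open branch: countermodel on an S4-frame, so not valid in S4, nor in K, T (the same frame is also a K-frame and a T-frame).
S5-tableau for the negation ~((((a | ~c) & b) -> []<>((a | ~c) & b)) | ~c):
1. ~((((a | ~c) & b) -> []<>((a | ~c) & b)) | ~c), u
2. ~(((a | ~c) & b) -> []<>((a | ~c) & b)), u
3. c, u
4. (a | ~c) & b, u
5. ~[]<>((a | ~c) & b), u
6. a | ~c, u
7. b, u
8. a, u
9. ~<>((a | ~c) & b), v
10. ~((a | ~c) & b), u
11. ~((a | ~c) & b), v
12. ~(a | ~c), u
13. ~a, u
Accessibility: uRu, uRv, vRu, vRv
Branch closes: a and ~a both at u.
Every branch closes (one shown): valid in S5.

S5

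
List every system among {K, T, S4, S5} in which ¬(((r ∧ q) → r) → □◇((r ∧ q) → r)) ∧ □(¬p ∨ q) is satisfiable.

K

K-tableau for the formula:
1. ¬(((r ∧ q) → r) → □◇((r ∧ q) → r)) ∧ □(¬p ∨ q), w0
2. ¬(((r ∧ q) → r) → □◇((r ∧ q) → r)), w0
3. □(¬p ∨ q), w0
4. (r ∧ q) → r, w0
5. ¬□◇((r ∧ q) → r), w0
6. r, w0
7. ¬◇((r ∧ q) → r), w1
8. ¬p ∨ q, w1
9. q, w1
Accessibility: w0Rw1
Complete open branch: satisfiable in K.
T-tableau for the formula:
1. ¬(((r ∧ q) → r) → □◇((r ∧ q) → r)) ∧ □(¬p ∨ q), w0
2. ¬(((r ∧ q) → r) → □◇((r ∧ q) → r)), w0
3. □(¬p ∨ q), w0
4. (r ∧ q) → r, w0
5. ¬□◇((r ∧ q) → r), w0
6. ¬p ∨ q, w0
7. ¬(r ∧ q), w0
8. q, w0
9. ¬r, w0
10. ¬◇((r ∧ q) → r), w1
11. ¬p ∨ q, w1
12. ¬((r ∧ q) → r), w1
13. r ∧ q, w1
14. ¬r, w1
15. r, w1
16. q, w1
Accessibility: w0Rw0, w0Rw1, w1Rw1
Branch closes: r and ¬r both at w1.
Every branch closes (one shown): unsatisfiable in T, hence also in S4, S5 (every S4/S5-frame is a T-frame).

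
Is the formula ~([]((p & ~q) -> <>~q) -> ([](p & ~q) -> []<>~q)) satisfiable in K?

Unsatisfiable (every branch closes)

1. ~([]((p & ~q) -> <>~q) -> ([](p & ~q) -> []<>~q)), u
2. []((p & ~q) -> <>~q), u
3. ~([](p & ~q) -> []<>~q), u
4. [](p & ~q), u
5. ~[]<>~q, u
6. ~<>~q, v
7. (p & ~q) -> <>~q, v
8. p & ~q, v
9. p, v
10. ~q, v
11. <>~q, v
12. ~q, w
13. q, w
Accessibility: uRv, vRw
Branch closes: q and ~q both at w.
Every branch closes; the branch above is one of them.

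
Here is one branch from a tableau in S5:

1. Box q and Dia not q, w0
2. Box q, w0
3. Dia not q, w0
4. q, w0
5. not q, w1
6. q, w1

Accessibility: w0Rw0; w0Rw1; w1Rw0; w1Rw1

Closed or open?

Closed

Both q and not q appear at w1.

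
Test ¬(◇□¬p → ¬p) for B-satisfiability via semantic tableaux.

No, unsatisfiable

1. ¬(◇□¬p → ¬p), w0
2. ◇□¬p, w0
3. p, w0
4. □¬p, w1
5. ¬p, w0
Accessibility: w0Rw0, w0Rw1, w1Rw0, w1Rw1
Branch closes: p and ¬p both at w0.
All branches of the tableau close; one closing branch shown above.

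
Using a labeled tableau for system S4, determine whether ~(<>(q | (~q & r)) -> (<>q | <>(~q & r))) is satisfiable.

1. ~(<>(q | (~q & r)) -> (<>q | <>(~q & r))), w0
2. <>(q | (~q & r)), w0
3. ~(<>q | <>(~q & r)), w0
4. ~<>q, w0
5. ~<>(~q & r), w0
6. ~q, w0
7. ~(~q & r), w0
8. ~r, w0
9. q | (~q & r), w1
10. ~q, w1
11. ~(~q & r), w1
12. ~q & r, w1
13. r, w1
14. ~r, w1
Accessibility: w0Rw0, w0Rw1, w1Rw1
Branch closes: r and ~r both at w1.
All branches of the tableau close; one closing branch shown above.

Unsatisfiable (every branch closes)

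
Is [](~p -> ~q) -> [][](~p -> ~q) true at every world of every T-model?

Tableau for the negation ~([](~p -> ~q) -> [][](~p -> ~q)):
1. ~([](~p -> ~q) -> [][](~p -> ~q)), 0
2. [](~p -> ~q), 0
3. ~[][](~p -> ~q), 0
4. ~p -> ~q, 0
5. ~q, 0
6. ~[](~p -> ~q), 1
7. ~p -> ~q, 1
8. ~q, 1
9. ~(~p -> ~q), 2
10. ~p, 2
11. q, 2
Accessibility: 0R0, 0R1, 1R1, 1R2, 2R2
The negation has an open branch (countermodel exists).

No, not valid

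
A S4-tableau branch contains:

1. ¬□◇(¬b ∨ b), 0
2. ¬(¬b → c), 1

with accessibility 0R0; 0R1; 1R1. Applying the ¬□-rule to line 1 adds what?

a fresh world 2 with 0R2, and ¬◇(¬b ∨ b) at 2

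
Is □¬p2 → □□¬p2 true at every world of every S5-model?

Tableau for the negation ¬(□¬p2 → □□¬p2):
1. ¬(□¬p2 → □□¬p2), 0
2. □¬p2, 0
3. ¬□□¬p2, 0
4. ¬p2, 0
5. ¬□¬p2, 1
6. ¬p2, 1
7. p2, 2
8. ¬p2, 2
Accessibility: 0R0, 0R1, 0R2, 1R0, 1R1, 1R2, 2R0, 2R1, 2R2
Branch closes: p2 and ¬p2 both at 2.
Every branch of the negation's tableau closes; the branch above is one of them.

Valid in S5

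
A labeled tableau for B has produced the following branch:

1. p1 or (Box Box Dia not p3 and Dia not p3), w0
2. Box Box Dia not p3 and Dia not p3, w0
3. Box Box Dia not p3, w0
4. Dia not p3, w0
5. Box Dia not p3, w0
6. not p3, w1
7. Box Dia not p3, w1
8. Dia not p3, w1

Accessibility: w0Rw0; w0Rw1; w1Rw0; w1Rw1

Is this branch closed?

No world carries both an atom and its negation.

Not closed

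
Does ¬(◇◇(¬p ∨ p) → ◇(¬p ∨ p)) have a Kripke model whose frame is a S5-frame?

1. ¬(◇◇(¬p ∨ p) → ◇(¬p ∨ p)), 0
2. ◇◇(¬p ∨ p), 0   [¬→-rule on 1]
3. ¬◇(¬p ∨ p), 0   [¬→-rule on 1]
4. ¬(¬p ∨ p), 0   [¬◇-rule on 3 via 0R0]
5. p, 0   [¬∨-rule on 4]
6. ¬p, 0   [¬∨-rule on 4]
Accessibility: 0R0
Branch closes: p and ¬p both at 0.
All branches of the tableau close; one closing branch shown above.

Unsatisfiable (every branch closes)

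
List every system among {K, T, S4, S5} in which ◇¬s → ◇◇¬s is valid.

T, S4, S5

K-tableau for the negation ¬(◇¬s → ◇◇¬s):
1. ¬(◇¬s → ◇◇¬s), w0
2. ◇¬s, w0   [¬→-rule on 1]
3. ¬◇◇¬s, w0   [¬→-rule on 1]
4. ¬s, w1   [◇-rule on 2: fresh world w1, w0Rw1]
5. ¬◇¬s, w1   [¬◇-rule on 3 via w0Rw1]
Accessibility: w0Rw1
Complete open branch: countermodel on a K-frame, so not valid in K.
T-tableau for the negation ¬(◇¬s → ◇◇¬s):
1. ¬(◇¬s → ◇◇¬s), w0
2. ◇¬s, w0   [¬→-rule on 1]
3. ¬◇◇¬s, w0   [¬→-rule on 1]
4. ¬◇¬s, w0   [¬◇-rule on 3 via w0Rw0]
5. s, w0   [¬◇-rule on 4 via w0Rw0]
6. ¬s, w1   [◇-rule on 2: fresh world w1, w0Rw1]
7. ¬◇¬s, w1   [¬◇-rule on 3 via w0Rw1]
8. s, w1   [¬◇-rule on 4 via w0Rw1]
Accessibility: w0Rw0, w0Rw1, w1Rw1
Branch closes: s and ¬s both at w1.
Every branch closes (one shown): valid in T, hence also in S4, S5 (every theorem of T is a theorem of S4 and S5).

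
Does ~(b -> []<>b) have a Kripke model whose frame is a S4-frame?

1. ~(b -> []<>b), u
2. b, u
3. ~[]<>b, u
4. ~<>b, v
5. ~b, v
Accessibility: uRu, uRv, vRv

Yes, satisfiable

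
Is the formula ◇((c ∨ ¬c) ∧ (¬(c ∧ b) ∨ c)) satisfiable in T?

1. ◇((c ∨ ¬c) ∧ (¬(c ∧ b) ∨ c)), u
2. (c ∨ ¬c) ∧ (¬(c ∧ b) ∨ c), v   [◇-rule on 1: fresh world v, uRv]
3. c ∨ ¬c, v   [∧-rule on 2]
4. ¬(c ∧ b) ∨ c, v   [∧-rule on 2]
5. ¬c, v   [∨-rule on 3 (branches; this branch)]
6. ¬(c ∧ b), v   [∨-rule on 4 (branches; this branch)]
7. ¬b, v   [¬∧-rule on 6 (branches; this branch)]
Accessibility: uRu, uRv, vRv

Satisfiable (open branch found)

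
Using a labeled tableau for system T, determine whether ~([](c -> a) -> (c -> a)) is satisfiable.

Unsatisfiable (every branch closes)

1. ~([](c -> a) -> (c -> a)), w0
2. [](c -> a), w0   [~->-rule on 1]
3. ~(c -> a), w0   [~->-rule on 1]
4. c, w0   [~->-rule on 3]
5. ~a, w0   [~->-rule on 3]
6. c -> a, w0   [[]-rule on 2 via w0Rw0]
7. a, w0   [->-rule on 6 (branches; this branch)]
Accessibility: w0Rw0
Branch closes: a and ~a both at w0.
(One branch shown.) All branches close.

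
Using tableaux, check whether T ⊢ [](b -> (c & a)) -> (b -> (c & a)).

Tableau for the negation ~([](b -> (c & a)) -> (b -> (c & a))):
1. ~([](b -> (c & a)) -> (b -> (c & a))), u
2. [](b -> (c & a)), u
3. ~(b -> (c & a)), u
4. b, u
5. ~(c & a), u
6. b -> (c & a), u
7. ~a, u
8. c & a, u
9. c, u
10. a, u
Accessibility: uRu
Branch closes: a and ~a both at u.
Every branch of the negation's tableau closes; the branch above is one of them.

Valid in T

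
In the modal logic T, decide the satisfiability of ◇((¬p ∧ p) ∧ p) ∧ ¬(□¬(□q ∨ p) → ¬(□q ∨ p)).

1. ◇((¬p ∧ p) ∧ p) ∧ ¬(□¬(□q ∨ p) → ¬(□q ∨ p)), w0
2. ◇((¬p ∧ p) ∧ p), w0   [∧-rule on 1]
3. ¬(□¬(□q ∨ p) → ¬(□q ∨ p)), w0   [∧-rule on 1]
4. □¬(□q ∨ p), w0   [¬→-rule on 3]
5. □q ∨ p, w0   [¬→-rule on 3]
6. ¬(□q ∨ p), w0   [□-rule on 4 via w0Rw0]
7. ¬□q, w0   [¬∨-rule on 6]
8. ¬p, w0   [¬∨-rule on 6]
9. □q, w0   [∨-rule on 5 (branches; this branch)]
10. q, w0   [□-rule on 9 via w0Rw0]
11. (¬p ∧ p) ∧ p, w1   [◇-rule on 2: fresh world w1, w0Rw1]
12. ¬p ∧ p, w1   [∧-rule on 11]
13. p, w1   [∧-rule on 11]
14. ¬p, w1   [∧-rule on 12]
Accessibility: w0Rw0, w0Rw1, w1Rw1
Branch closes: p and ¬p both at w1.
All branches of the tableau close; one closing branch shown above.

Unsatisfiable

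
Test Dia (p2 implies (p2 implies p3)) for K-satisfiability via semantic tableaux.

Yes, satisfiable

1. Dia (p2 implies (p2 implies p3)), w0
2. p2 implies (p2 implies p3), w1
3. p2 implies p3, w1
4. p3, w1
Accessibility: w0Rw1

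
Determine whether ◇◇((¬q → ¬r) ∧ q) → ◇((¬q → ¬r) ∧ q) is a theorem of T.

Not valid

Tableau for the negation ¬(◇◇((¬q → ¬r) ∧ q) → ◇((¬q → ¬r) ∧ q)):
1. ¬(◇◇((¬q → ¬r) ∧ q) → ◇((¬q → ¬r) ∧ q)), 0
2. ◇◇((¬q → ¬r) ∧ q), 0   [¬→-rule on 1]
3. ¬◇((¬q → ¬r) ∧ q), 0   [¬→-rule on 1]
4. ¬((¬q → ¬r) ∧ q), 0   [¬◇-rule on 3 via 0R0]
5. ¬q, 0   [¬∧-rule on 4 (branches; this branch)]
6. ◇((¬q → ¬r) ∧ q), 1   [◇-rule on 2: fresh world 1, 0R1]
7. ¬((¬q → ¬r) ∧ q), 1   [¬◇-rule on 3 via 0R1]
8. ¬q, 1   [¬∧-rule on 7 (branches; this branch)]
9. (¬q → ¬r) ∧ q, 2   [◇-rule on 6: fresh world 2, 1R2]
10. ¬q → ¬r, 2   [∧-rule on 9]
11. q, 2   [∧-rule on 9]
12. ¬r, 2   [→-rule on 10 (branches; this branch)]
Accessibility: 0R0, 0R1, 1R1, 1R2, 2R2
The negation has an open branch (countermodel exists).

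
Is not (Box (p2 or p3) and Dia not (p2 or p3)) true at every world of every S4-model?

Tableau for the negation Box (p2 or p3) and Dia not (p2 or p3):
1. Box (p2 or p3) and Dia not (p2 or p3), w0
2. Box (p2 or p3), w0
3. Dia not (p2 or p3), w0
4. p2 or p3, w0
5. p3, w0
6. not (p2 or p3), w1
7. not p2, w1
8. not p3, w1
9. p2 or p3, w1
10. p3, w1
Accessibility: w0Rw0, w0Rw1, w1Rw1
Branch closes: p3 and not p3 both at w1.
Every branch of the negation's tableau closes; the branch above is one of them.

Valid in S4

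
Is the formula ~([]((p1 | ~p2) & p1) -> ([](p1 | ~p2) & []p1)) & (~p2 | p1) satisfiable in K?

No, unsatisfiable

1. ~([]((p1 | ~p2) & p1) -> ([](p1 | ~p2) & []p1)) & (~p2 | p1), u
2. ~([]((p1 | ~p2) & p1) -> ([](p1 | ~p2) & []p1)), u
3. ~p2 | p1, u
4. []((p1 | ~p2) & p1), u
5. ~([](p1 | ~p2) & []p1), u
6. p1, u
7. ~[](p1 | ~p2), u
8. ~(p1 | ~p2), v
9. ~p1, v
10. p2, v
11. (p1 | ~p2) & p1, v
12. p1 | ~p2, v
13. p1, v
Accessibility: uRv
Branch closes: p1 and ~p1 both at v.
(One branch shown.) All branches close.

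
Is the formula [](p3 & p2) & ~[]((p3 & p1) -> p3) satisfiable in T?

1. [](p3 & p2) & ~[]((p3 & p1) -> p3), u
2. [](p3 & p2), u
3. ~[]((p3 & p1) -> p3), u
4. p3 & p2, u
5. p3, u
6. p2, u
7. ~((p3 & p1) -> p3), v
8. p3 & p1, v
9. ~p3, v
10. p3, v
11. p1, v
Accessibility: uRu, uRv, vRv
Branch closes: p3 and ~p3 both at v.
Every branch closes; the branch above is one of them.

Unsatisfiable (every branch closes)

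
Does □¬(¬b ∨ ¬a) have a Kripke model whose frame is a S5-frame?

Satisfiable

1. □¬(¬b ∨ ¬a), 0
2. ¬(¬b ∨ ¬a), 0   [□-rule on 1 via 0R0]
3. b, 0   [¬∨-rule on 2]
4. a, 0   [¬∨-rule on 2]
Accessibility: 0R0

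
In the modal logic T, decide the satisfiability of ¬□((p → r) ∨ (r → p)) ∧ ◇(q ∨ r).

1. ¬□((p → r) ∨ (r → p)) ∧ ◇(q ∨ r), w0
2. ¬□((p → r) ∨ (r → p)), w0
3. ◇(q ∨ r), w0
4. ¬((p → r) ∨ (r → p)), w1
5. ¬(p → r), w1
6. ¬(r → p), w1
7. p, w1
8. ¬r, w1
9. r, w1
10. ¬p, w1
Accessibility: w0Rw0, w0Rw1, w1Rw1
Branch closes: r and ¬r both at w1.
All branches of the tableau close; one closing branch shown above.

Unsatisfiable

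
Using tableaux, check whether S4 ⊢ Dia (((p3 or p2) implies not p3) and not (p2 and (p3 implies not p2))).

Not valid

Tableau for the negation not Dia (((p3 or p2) implies not p3) and not (p2 and (p3 implies not p2))):
1. not Dia (((p3 or p2) implies not p3) and not (p2 and (p3 implies not p2))), w0
2. not (((p3 or p2) implies not p3) and not (p2 and (p3 implies not p2))), w0
3. p2 and (p3 implies not p2), w0
4. p2, w0
5. p3 implies not p2, w0
6. not p3, w0
Accessibility: w0Rw0
The negation has an open branch (countermodel exists).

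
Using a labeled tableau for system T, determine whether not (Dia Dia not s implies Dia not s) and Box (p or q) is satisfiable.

Satisfiable

1. not (Dia Dia not s implies Dia not s) and Box (p or q), w0
2. not (Dia Dia not s implies Dia not s), w0   [and-rule on 1]
3. Box (p or q), w0   [and-rule on 1]
4. Dia Dia not s, w0   [neg-implies-rule on 2]
5. not Dia not s, w0   [neg-implies-rule on 2]
6. p or q, w0   [Box-rule on 3 via w0Rw0]
7. s, w0   [neg-Dia-rule on 5 via w0Rw0]
8. q, w0   [or-rule on 6 (branches; this branch)]
9. Dia not s, w1   [Dia-rule on 4: fresh world w1, w0Rw1]
10. p or q, w1   [Box-rule on 3 via w0Rw1]
11. s, w1   [neg-Dia-rule on 5 via w0Rw1]
12. q, w1   [or-rule on 10 (branches; this branch)]
13. not s, w2   [Dia-rule on 9: fresh world w2, w1Rw2]
Accessibility: w0Rw0, w0Rw1, w1Rw1, w1Rw2, w2Rw2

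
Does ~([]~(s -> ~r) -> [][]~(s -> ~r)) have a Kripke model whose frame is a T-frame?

1. ~([]~(s -> ~r) -> [][]~(s -> ~r)), 0
2. []~(s -> ~r), 0
3. ~[][]~(s -> ~r), 0
4. ~(s -> ~r), 0
5. s, 0
6. r, 0
7. ~[]~(s -> ~r), 1
8. ~(s -> ~r), 1
9. s, 1
10. r, 1
11. s -> ~r, 2
12. ~r, 2
Accessibility: 0R0, 0R1, 1R1, 1R2, 2R2

Satisfiable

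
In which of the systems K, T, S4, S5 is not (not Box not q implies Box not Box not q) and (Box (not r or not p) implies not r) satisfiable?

S4-tableau for the formula:
1. not (not Box not q implies Box not Box not q) and (Box (not r or not p) implies not r), u
2. not (not Box not q implies Box not Box not q), u   [and-rule on 1]
3. Box (not r or not p) implies not r, u   [and-rule on 1]
4. not Box not q, u   [neg-implies-rule on 2]
5. not Box not Box not q, u   [neg-implies-rule on 2]
6. not r, u   [implies-rule on 3 (branches; this branch)]
7. q, v   [neg-Box-rule on 4: fresh world v, uRv]
8. Box not q, w   [neg-Box-rule on 5: fresh world w, uRw]
9. not q, w   [Box-rule on 8 via wRw]
Accessibility: uRu, uRv, uRw, vRv, wRw
Complete open branch: satisfiable in S4, hence also in K, T (this S4-model is also a K-model and a T-model).
S5-tableau for the formula:
1. not (not Box not q implies Box not Box not q) and (Box (not r or not p) implies not r), u
2. not (not Box not q implies Box not Box not q), u   [and-rule on 1]
3. Box (not r or not p) implies not r, u   [and-rule on 1]
4. not Box not q, u   [neg-implies-rule on 2]
5. not Box not Box not q, u   [neg-implies-rule on 2]
6. not r, u   [implies-rule on 3 (branches; this branch)]
7. q, v   [neg-Box-rule on 4: fresh world v, uRv]
8. Box not q, w   [neg-Box-rule on 5: fresh world w, uRw]
9. not q, u   [Box-rule on 8 via wRu]
10. not q, v   [Box-rule on 8 via wRv]
Accessibility: uRu, uRv, uRw, vRu, vRv, vRw, wRu, wRv, wRw
Branch closes: q and not q both at v.
Every branch closes (one shown): unsatisfiable in S5.

K, T, S4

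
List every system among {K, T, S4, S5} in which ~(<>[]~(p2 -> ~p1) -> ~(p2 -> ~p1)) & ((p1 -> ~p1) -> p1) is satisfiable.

K, T, S4

S4-tableau for the formula:
1. ~(<>[]~(p2 -> ~p1) -> ~(p2 -> ~p1)) & ((p1 -> ~p1) -> p1), u
2. ~(<>[]~(p2 -> ~p1) -> ~(p2 -> ~p1)), u
3. (p1 -> ~p1) -> p1, u
4. <>[]~(p2 -> ~p1), u
5. p2 -> ~p1, u
6. p1, u
7. ~p2, u
8. []~(p2 -> ~p1), v
9. ~(p2 -> ~p1), v
10. p2, v
11. p1, v
Accessibility: uRu, uRv, vRv
Complete open branch: satisfiable in S4, hence also in K, T (this S4-model is also a K-model and a T-model).
S5-tableau for the formula:
1. ~(<>[]~(p2 -> ~p1) -> ~(p2 -> ~p1)) & ((p1 -> ~p1) -> p1), u
2. ~(<>[]~(p2 -> ~p1) -> ~(p2 -> ~p1)), u
3. (p1 -> ~p1) -> p1, u
4. <>[]~(p2 -> ~p1), u
5. p2 -> ~p1, u
6. ~(p1 -> ~p1), u
7. p1, u
8. ~p2, u
9. []~(p2 -> ~p1), v
10. ~(p2 -> ~p1), u
11. p2, u
Accessibility: uRu, uRv, vRu, vRv
Branch closes: p2 and ~p2 both at u.
Every branch closes (one shown): unsatisfiable in S5.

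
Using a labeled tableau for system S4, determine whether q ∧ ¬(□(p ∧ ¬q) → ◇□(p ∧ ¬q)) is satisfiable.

Unsatisfiable (every branch closes)

1. q ∧ ¬(□(p ∧ ¬q) → ◇□(p ∧ ¬q)), u
2. q, u   [∧-rule on 1]
3. ¬(□(p ∧ ¬q) → ◇□(p ∧ ¬q)), u   [∧-rule on 1]
4. □(p ∧ ¬q), u   [¬→-rule on 3]
5. ¬◇□(p ∧ ¬q), u   [¬→-rule on 3]
6. p ∧ ¬q, u   [□-rule on 4 via uRu]
7. p, u   [∧-rule on 6]
8. ¬q, u   [∧-rule on 6]
Accessibility: uRu
Branch closes: q and ¬q both at u.
(One branch shown.) All branches close.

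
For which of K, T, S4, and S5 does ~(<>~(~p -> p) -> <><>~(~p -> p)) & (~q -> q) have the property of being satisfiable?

K-tableau for the formula:
1. ~(<>~(~p -> p) -> <><>~(~p -> p)) & (~q -> q), u
2. ~(<>~(~p -> p) -> <><>~(~p -> p)), u
3. ~q -> q, u
4. <>~(~p -> p), u
5. ~<><>~(~p -> p), u
6. q, u
7. ~(~p -> p), v
8. ~p, v
9. ~<>~(~p -> p), v
Accessibility: uRv
Complete open branch: satisfiable in K.
T-tableau for the formula:
1. ~(<>~(~p -> p) -> <><>~(~p -> p)) & (~q -> q), u
2. ~(<>~(~p -> p) -> <><>~(~p -> p)), u
3. ~q -> q, u
4. <>~(~p -> p), u
5. ~<><>~(~p -> p), u
6. ~<>~(~p -> p), u
7. ~p -> p, u
8. q, u
9. p, u
10. ~(~p -> p), v
11. ~p, v
12. ~<>~(~p -> p), v
13. ~p -> p, v
14. p, v
Accessibility: uRu, uRv, vRv
Branch closes: p and ~p both at v.
Every branch closes (one shown): unsatisfiable in T, hence also in S4, S5 (every S4/S5-frame is a T-frame).

K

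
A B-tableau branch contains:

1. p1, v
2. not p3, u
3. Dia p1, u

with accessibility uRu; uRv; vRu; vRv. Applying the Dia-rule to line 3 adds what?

a fresh world w with uRw, and p1 at w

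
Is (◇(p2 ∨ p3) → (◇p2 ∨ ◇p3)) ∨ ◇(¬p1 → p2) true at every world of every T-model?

Yes, valid

Tableau for the negation ¬((◇(p2 ∨ p3) → (◇p2 ∨ ◇p3)) ∨ ◇(¬p1 → p2)):
1. ¬((◇(p2 ∨ p3) → (◇p2 ∨ ◇p3)) ∨ ◇(¬p1 → p2)), u
2. ¬(◇(p2 ∨ p3) → (◇p2 ∨ ◇p3)), u
3. ¬◇(¬p1 → p2), u
4. ◇(p2 ∨ p3), u
5. ¬(◇p2 ∨ ◇p3), u
6. ¬◇p2, u
7. ¬◇p3, u
8. ¬(¬p1 → p2), u
9. ¬p1, u
10. ¬p2, u
11. ¬p3, u
12. p2 ∨ p3, v
13. ¬(¬p1 → p2), v
14. ¬p1, v
15. ¬p2, v
16. ¬p3, v
17. p3, v
Accessibility: uRu, uRv, vRv
Branch closes: p3 and ¬p3 both at v.
Every branch of the negation's tableau closes; the branch above is one of them.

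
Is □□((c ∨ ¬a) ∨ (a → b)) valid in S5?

Invalid (countermodel exists)

Tableau for the negation ¬□□((c ∨ ¬a) ∨ (a → b)):
1. ¬□□((c ∨ ¬a) ∨ (a → b)), 0
2. ¬□((c ∨ ¬a) ∨ (a → b)), 1
3. ¬((c ∨ ¬a) ∨ (a → b)), 2
4. ¬(c ∨ ¬a), 2
5. ¬(a → b), 2
6. ¬c, 2
7. a, 2
8. ¬b, 2
Accessibility: 0R0, 0R1, 0R2, 1R0, 1R1, 1R2, 2R0, 2R1, 2R2
The negation has an open branch (countermodel exists).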